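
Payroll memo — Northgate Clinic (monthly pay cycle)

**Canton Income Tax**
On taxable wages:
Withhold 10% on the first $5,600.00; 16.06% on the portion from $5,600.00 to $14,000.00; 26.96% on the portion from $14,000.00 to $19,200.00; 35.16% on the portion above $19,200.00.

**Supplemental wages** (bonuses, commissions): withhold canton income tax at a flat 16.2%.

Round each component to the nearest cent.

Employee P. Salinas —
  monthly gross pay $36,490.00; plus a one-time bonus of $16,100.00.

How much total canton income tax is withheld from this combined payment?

Canton Income Tax: taxable = $36,490.00
  $3,310.96 + 35.16% × ($36,490.00 − $19,200.00) = $3,310.96 + 35.16% × $17,290.00 = $9,390.12
Supplemental (16.2% flat on bonus): 16.2% × $16,100.00 = $2,608.20
Total canton income tax: $9,390.12 + $2,608.20 = $11,998.32

$11,998.32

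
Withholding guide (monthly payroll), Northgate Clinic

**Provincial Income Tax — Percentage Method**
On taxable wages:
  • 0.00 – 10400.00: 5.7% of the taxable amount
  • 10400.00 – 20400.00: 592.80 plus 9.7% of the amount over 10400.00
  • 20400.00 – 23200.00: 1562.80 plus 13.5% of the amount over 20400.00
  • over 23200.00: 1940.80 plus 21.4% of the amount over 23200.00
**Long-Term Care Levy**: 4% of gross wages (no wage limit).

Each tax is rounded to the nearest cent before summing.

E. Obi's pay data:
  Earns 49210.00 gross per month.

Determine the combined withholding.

Provincial Income Tax: taxable = 49210.00
  1940.80 + 21.4% × (49210.00 − 23200.00) = 1940.80 + 21.4% × 26010.00 = 7506.94
Long-Term Care Levy: 4% × 49210.00 = 1968.40
Total: 7506.94 + 1968.40 = 9475.34

9475.34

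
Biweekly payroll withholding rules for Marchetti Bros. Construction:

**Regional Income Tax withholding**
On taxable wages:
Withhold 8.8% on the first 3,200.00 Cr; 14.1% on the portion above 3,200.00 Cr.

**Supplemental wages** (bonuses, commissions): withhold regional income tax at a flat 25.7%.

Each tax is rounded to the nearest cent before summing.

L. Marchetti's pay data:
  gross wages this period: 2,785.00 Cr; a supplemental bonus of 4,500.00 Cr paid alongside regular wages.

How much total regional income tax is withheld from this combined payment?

1,401.58 Cr

Regional Income Tax: taxable = 2,785.00 Cr
  8.8% × 2,785.00 Cr = 245.08 Cr
Supplemental (25.7% flat on bonus): 25.7% × 4,500.00 Cr = 1,156.50 Cr
Total regional income tax: 245.08 Cr + 1,156.50 Cr = 1,401.58 Cr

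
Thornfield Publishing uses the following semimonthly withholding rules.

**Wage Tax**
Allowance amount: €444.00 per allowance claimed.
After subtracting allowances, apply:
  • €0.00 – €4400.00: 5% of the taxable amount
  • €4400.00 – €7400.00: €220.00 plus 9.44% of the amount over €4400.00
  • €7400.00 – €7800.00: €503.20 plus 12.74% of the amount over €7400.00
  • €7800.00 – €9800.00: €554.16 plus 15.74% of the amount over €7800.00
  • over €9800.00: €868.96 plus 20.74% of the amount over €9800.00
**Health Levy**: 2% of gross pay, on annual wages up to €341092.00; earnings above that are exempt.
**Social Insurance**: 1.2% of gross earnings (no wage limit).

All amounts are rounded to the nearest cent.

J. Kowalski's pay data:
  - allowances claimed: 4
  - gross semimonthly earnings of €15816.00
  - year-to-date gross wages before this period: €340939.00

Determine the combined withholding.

Wage Tax: taxable = €15816.00 − 4×€444.00 = €14040.00
  €868.96 + 20.74% × (€14040.00 − €9800.00) = €868.96 + 20.74% × €4240.00 = €1748.34
Health Levy: cap €341092.00 − YTD €340939.00 = €153.00 subject; 2% × €153.00 = €3.06
Social Insurance: 1.2% × €15816.00 = €189.79
Total: €1748.34 + €3.06 + €189.79 = €1941.19

€1941.19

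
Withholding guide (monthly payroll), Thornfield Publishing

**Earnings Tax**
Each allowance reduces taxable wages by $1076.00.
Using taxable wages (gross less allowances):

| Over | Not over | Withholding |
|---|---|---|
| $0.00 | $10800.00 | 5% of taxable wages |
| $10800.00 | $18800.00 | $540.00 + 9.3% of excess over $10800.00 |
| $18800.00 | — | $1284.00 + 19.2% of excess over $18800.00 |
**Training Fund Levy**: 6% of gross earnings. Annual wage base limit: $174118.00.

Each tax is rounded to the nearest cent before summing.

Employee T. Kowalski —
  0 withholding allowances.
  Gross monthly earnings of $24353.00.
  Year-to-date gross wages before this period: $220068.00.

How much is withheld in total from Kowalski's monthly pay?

$2350.18

Earnings Tax: taxable = $24353.00
  $1284.00 + 19.2% × ($24353.00 − $18800.00) = $1284.00 + 19.2% × $5553.00 = $2350.18
Training Fund Levy: YTD $220068.00 ≥ cap $174118.00 → $0.00
Total: $2350.18 + $0.00 = $2350.18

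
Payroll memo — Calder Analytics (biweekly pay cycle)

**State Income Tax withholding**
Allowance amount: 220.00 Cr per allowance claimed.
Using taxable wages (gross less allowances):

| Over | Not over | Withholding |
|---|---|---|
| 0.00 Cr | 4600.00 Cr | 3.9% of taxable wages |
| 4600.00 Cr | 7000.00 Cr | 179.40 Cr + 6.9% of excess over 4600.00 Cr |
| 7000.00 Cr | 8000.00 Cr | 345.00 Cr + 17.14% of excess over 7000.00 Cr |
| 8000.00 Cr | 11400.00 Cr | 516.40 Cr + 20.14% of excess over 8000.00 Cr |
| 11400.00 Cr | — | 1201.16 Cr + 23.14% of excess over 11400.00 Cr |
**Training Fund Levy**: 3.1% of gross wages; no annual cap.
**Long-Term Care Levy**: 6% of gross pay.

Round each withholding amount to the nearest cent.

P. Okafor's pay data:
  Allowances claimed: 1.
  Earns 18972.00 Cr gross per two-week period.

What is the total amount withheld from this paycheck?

State Income Tax: taxable = 18972.00 Cr − 1×220.00 Cr = 18752.00 Cr
  1201.16 Cr + 23.14% × (18752.00 Cr − 11400.00 Cr) = 1201.16 Cr + 23.14% × 7352.00 Cr = 2902.41 Cr
Training Fund Levy: 3.1% × 18972.00 Cr = 588.13 Cr
Long-Term Care Levy: 6% × 18972.00 Cr = 1138.32 Cr
Total: 2902.41 Cr + 588.13 Cr + 1138.32 Cr = 4628.86 Cr

4628.86 Cr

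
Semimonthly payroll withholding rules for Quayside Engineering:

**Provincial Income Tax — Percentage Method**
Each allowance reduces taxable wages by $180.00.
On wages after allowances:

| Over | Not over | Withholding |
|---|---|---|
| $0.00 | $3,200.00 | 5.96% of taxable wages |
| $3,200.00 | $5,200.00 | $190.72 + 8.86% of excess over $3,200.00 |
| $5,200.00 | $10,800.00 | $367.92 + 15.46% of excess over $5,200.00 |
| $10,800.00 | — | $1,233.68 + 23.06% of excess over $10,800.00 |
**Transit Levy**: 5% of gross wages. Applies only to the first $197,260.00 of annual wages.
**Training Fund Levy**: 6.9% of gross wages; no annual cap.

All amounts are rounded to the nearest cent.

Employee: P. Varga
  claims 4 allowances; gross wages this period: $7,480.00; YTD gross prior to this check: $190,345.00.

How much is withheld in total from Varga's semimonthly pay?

$1,470.97

Provincial Income Tax: taxable = $7,480.00 − 4×$180.00 = $6,760.00
  $367.92 + 15.46% × ($6,760.00 − $5,200.00) = $367.92 + 15.46% × $1,560.00 = $609.10
Transit Levy: cap $197,260.00 − YTD $190,345.00 = $6,915.00 subject; 5% × $6,915.00 = $345.75
Training Fund Levy: 6.9% × $7,480.00 = $516.12
Total: $609.10 + $345.75 + $516.12 = $1,470.97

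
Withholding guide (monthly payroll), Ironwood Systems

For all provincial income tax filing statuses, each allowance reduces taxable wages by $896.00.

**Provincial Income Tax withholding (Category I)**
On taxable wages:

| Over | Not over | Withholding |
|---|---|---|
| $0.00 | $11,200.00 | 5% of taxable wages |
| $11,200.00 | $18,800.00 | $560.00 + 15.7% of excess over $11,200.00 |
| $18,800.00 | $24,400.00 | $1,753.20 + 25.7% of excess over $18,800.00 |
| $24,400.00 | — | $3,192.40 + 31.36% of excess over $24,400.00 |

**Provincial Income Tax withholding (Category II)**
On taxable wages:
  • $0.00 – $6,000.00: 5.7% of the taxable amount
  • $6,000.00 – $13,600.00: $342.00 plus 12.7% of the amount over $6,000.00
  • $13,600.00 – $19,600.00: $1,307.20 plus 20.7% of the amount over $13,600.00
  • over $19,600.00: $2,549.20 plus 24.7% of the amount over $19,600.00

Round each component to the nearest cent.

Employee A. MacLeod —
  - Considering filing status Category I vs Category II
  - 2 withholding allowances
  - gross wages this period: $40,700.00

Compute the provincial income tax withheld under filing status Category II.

Provincial Income Tax (Category II): taxable = $40,700.00 − 2×$896.00 = $38,908.00
  $2,549.20 + 24.7% × ($38,908.00 − $19,600.00) = $2,549.20 + 24.7% × $19,308.00 = $7,318.28

$7,318.28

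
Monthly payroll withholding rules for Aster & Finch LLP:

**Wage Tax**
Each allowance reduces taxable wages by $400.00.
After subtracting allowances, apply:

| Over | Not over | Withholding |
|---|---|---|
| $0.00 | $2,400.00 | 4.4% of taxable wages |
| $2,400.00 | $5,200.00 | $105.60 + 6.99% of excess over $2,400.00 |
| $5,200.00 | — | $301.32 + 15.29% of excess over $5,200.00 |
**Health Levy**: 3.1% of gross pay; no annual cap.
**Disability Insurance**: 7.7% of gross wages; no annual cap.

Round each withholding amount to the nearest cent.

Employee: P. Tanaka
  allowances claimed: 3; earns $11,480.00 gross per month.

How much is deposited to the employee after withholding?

Wage Tax: taxable = $11,480.00 − 3×$400.00 = $10,280.00
  $301.32 + 15.29% × ($10,280.00 − $5,200.00) = $301.32 + 15.29% × $5,080.00 = $1,078.05
Health Levy: 3.1% × $11,480.00 = $355.88
Disability Insurance: 7.7% × $11,480.00 = $883.96
Total withheld: $1,078.05 + $355.88 + $883.96 = $2,317.89
Net pay: $11,480.00 − $2,317.89 = $9,162.11

$9,162.11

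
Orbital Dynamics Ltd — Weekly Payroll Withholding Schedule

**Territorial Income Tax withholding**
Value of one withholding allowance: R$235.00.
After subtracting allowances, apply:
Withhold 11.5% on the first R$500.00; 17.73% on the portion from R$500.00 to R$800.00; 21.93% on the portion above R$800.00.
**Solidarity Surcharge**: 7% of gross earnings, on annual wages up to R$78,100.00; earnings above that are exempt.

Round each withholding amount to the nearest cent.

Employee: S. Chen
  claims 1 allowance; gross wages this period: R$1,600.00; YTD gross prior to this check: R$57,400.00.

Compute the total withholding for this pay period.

Territorial Income Tax: taxable = R$1,600.00 − 1×R$235.00 = R$1,365.00
  R$110.69 + 21.93% × (R$1,365.00 − R$800.00) = R$110.69 + 21.93% × R$565.00 = R$234.59
Solidarity Surcharge: 7% × R$1,600.00 = R$112.00
Total: R$234.59 + R$112.00 = R$346.59

R$346.59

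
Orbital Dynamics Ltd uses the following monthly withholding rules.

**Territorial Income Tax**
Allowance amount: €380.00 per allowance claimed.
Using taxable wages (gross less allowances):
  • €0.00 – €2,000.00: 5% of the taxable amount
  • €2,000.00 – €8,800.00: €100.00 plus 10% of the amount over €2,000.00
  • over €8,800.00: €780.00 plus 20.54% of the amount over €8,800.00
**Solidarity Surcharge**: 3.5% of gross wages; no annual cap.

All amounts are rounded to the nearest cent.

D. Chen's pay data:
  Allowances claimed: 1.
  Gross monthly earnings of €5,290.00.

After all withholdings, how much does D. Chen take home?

Territorial Income Tax: taxable = €5,290.00 − 1×€380.00 = €4,910.00
  €100.00 + 10% × (€4,910.00 − €2,000.00) = €100.00 + 10% × €2,910.00 = €391.00
Solidarity Surcharge: 3.5% × €5,290.00 = €185.15
Total withheld: €391.00 + €185.15 = €576.15
Net pay: €5,290.00 − €576.15 = €4,713.85

€4,713.85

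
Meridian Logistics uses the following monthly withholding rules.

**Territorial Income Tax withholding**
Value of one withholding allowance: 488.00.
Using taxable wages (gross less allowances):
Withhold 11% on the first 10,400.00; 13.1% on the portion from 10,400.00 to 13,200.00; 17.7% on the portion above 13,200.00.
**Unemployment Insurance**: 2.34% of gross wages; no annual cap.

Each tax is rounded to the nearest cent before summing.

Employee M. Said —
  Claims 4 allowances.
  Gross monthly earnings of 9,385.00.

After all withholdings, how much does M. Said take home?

Territorial Income Tax: taxable = 9,385.00 − 4×488.00 = 7,433.00
  11% × 7,433.00 = 817.63
Unemployment Insurance: 2.34% × 9,385.00 = 219.61
Total withheld: 817.63 + 219.61 = 1,037.24
Net pay: 9,385.00 − 1,037.24 = 8,347.76

8,347.76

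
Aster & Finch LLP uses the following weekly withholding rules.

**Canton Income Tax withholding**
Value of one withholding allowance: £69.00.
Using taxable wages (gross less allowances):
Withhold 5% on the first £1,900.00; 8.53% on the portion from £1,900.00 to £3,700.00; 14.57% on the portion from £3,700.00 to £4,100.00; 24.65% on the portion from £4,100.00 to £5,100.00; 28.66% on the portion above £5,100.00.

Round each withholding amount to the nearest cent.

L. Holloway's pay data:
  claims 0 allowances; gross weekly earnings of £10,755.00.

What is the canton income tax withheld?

£2,174.04

Canton Income Tax: taxable = £10,755.00
  £553.32 + 28.66% × (£10,755.00 − £5,100.00) = £553.32 + 28.66% × £5,655.00 = £2,174.04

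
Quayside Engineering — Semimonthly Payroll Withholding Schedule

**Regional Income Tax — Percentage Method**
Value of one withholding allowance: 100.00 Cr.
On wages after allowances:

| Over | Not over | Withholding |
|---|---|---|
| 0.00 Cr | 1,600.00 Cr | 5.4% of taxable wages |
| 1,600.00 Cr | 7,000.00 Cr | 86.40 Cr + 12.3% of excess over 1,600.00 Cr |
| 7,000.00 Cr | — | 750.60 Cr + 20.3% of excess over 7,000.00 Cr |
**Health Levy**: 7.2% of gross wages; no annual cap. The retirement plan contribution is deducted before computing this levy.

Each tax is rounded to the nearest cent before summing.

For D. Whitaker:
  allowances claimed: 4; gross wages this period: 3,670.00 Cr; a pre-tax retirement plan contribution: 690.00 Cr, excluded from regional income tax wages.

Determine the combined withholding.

Regional Income Tax: taxable = 3,670.00 Cr − 690.00 Cr − 4×100.00 Cr = 2,580.00 Cr
  86.40 Cr + 12.3% × (2,580.00 Cr − 1,600.00 Cr) = 86.40 Cr + 12.3% × 980.00 Cr = 206.94 Cr
Health Levy: 7.2% × 2,980.00 Cr = 214.56 Cr
Total: 206.94 Cr + 214.56 Cr = 421.50 Cr

421.50 Cr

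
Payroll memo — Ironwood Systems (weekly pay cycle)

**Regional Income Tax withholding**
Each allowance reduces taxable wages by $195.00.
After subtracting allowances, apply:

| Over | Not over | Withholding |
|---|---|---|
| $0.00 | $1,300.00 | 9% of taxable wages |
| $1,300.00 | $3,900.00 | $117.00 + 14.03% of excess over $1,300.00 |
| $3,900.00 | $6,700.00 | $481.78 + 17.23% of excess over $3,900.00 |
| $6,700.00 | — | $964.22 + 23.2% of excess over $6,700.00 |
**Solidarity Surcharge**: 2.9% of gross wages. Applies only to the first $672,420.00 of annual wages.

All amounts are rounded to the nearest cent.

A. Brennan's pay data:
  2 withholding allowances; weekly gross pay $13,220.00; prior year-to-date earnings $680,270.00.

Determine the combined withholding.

$2,386.38

Regional Income Tax: taxable = $13,220.00 − 2×$195.00 = $12,830.00
  $964.22 + 23.2% × ($12,830.00 − $6,700.00) = $964.22 + 23.2% × $6,130.00 = $2,386.38
Solidarity Surcharge: YTD $680,270.00 ≥ cap $672,420.00 → $0.00
Total: $2,386.38 + $0.00 = $2,386.38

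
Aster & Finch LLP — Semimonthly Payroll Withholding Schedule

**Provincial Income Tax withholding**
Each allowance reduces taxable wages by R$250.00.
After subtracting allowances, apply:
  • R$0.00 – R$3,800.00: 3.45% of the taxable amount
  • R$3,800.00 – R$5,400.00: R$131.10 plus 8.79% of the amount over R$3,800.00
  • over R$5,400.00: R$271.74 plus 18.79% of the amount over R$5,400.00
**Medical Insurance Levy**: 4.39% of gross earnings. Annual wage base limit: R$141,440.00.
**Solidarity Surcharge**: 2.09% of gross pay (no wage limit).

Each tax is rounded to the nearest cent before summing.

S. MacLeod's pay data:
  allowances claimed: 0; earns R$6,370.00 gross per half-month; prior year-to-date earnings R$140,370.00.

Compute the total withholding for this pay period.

Provincial Income Tax: taxable = R$6,370.00
  R$271.74 + 18.79% × (R$6,370.00 − R$5,400.00) = R$271.74 + 18.79% × R$970.00 = R$454.00
Medical Insurance Levy: cap R$141,440.00 − YTD R$140,370.00 = R$1,070.00 subject; 4.39% × R$1,070.00 = R$46.97
Solidarity Surcharge: 2.09% × R$6,370.00 = R$133.13
Total: R$454.00 + R$46.97 + R$133.13 = R$634.10

R$634.10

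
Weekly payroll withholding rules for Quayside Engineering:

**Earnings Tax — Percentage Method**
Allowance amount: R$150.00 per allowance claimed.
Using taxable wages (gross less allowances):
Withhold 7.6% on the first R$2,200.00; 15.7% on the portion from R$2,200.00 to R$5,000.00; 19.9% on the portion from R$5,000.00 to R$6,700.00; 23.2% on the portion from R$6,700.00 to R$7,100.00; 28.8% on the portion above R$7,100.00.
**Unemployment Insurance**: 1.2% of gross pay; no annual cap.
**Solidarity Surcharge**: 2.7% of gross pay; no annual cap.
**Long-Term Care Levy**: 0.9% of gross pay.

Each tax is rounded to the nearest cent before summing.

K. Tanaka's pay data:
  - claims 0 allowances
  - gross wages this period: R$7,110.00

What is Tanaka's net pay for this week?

Earnings Tax: taxable = R$7,110.00
  R$1,037.90 + 28.8% × (R$7,110.00 − R$7,100.00) = R$1,037.90 + 28.8% × R$10.00 = R$1,040.78
Unemployment Insurance: 1.2% × R$7,110.00 = R$85.32
Solidarity Surcharge: 2.7% × R$7,110.00 = R$191.97
Long-Term Care Levy: 0.9% × R$7,110.00 = R$63.99
Total withheld: R$1,040.78 + R$85.32 + R$191.97 + R$63.99 = R$1,382.06
Net pay: R$7,110.00 − R$1,382.06 = R$5,727.94

R$5,727.94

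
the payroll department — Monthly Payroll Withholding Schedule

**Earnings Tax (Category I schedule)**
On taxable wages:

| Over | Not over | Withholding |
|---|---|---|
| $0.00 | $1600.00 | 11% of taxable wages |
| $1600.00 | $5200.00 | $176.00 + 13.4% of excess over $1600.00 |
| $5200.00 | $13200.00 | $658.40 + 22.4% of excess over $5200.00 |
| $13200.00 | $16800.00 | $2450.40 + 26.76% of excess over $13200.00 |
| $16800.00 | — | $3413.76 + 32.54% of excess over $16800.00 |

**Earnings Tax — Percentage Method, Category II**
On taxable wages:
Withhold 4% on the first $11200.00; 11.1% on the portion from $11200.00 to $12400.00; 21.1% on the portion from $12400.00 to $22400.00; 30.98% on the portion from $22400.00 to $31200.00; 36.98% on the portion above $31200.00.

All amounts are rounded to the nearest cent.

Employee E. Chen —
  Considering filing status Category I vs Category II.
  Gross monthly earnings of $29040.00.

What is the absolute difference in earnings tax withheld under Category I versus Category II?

Earnings Tax (Category I): taxable = $29040.00
  $3413.76 + 32.54% × ($29040.00 − $16800.00) = $3413.76 + 32.54% × $12240.00 = $7396.66
Earnings Tax (Category II): taxable = $29040.00
  $2691.20 + 30.98% × ($29040.00 − $22400.00) = $2691.20 + 30.98% × $6640.00 = $4748.27
Difference: |$7396.66 − $4748.27| = $2648.39 (higher under Category I)

$2648.39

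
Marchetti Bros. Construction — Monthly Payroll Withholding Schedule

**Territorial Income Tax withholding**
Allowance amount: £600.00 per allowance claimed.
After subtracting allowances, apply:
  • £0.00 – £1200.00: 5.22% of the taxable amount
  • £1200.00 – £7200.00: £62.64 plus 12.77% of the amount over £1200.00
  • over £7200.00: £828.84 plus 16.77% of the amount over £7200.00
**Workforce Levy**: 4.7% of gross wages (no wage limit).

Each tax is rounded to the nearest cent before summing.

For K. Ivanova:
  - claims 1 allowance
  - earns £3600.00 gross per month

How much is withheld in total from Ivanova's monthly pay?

Territorial Income Tax: taxable = £3600.00 − 1×£600.00 = £3000.00
  £62.64 + 12.77% × (£3000.00 − £1200.00) = £62.64 + 12.77% × £1800.00 = £292.50
Workforce Levy: 4.7% × £3600.00 = £169.20
Total: £292.50 + £169.20 = £461.70

£461.70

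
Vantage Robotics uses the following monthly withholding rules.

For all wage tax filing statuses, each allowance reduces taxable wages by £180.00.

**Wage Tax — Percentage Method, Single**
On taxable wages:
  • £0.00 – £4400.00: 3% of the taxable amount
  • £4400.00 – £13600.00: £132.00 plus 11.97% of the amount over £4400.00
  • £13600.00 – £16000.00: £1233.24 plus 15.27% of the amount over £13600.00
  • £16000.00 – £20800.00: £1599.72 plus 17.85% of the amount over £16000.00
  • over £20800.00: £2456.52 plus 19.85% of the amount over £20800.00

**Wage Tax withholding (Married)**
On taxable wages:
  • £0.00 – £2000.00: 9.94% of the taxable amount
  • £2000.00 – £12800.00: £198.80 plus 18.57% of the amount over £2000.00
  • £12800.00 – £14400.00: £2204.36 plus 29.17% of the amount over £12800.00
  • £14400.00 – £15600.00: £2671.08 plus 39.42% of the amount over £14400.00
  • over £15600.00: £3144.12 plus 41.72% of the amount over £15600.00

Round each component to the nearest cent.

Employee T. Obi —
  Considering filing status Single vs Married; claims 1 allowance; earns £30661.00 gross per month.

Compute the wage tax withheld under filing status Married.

Wage Tax (Married): taxable = £30661.00 − 1×£180.00 = £30481.00
  £3144.12 + 41.72% × (£30481.00 − £15600.00) = £3144.12 + 41.72% × £14881.00 = £9352.47

£9352.47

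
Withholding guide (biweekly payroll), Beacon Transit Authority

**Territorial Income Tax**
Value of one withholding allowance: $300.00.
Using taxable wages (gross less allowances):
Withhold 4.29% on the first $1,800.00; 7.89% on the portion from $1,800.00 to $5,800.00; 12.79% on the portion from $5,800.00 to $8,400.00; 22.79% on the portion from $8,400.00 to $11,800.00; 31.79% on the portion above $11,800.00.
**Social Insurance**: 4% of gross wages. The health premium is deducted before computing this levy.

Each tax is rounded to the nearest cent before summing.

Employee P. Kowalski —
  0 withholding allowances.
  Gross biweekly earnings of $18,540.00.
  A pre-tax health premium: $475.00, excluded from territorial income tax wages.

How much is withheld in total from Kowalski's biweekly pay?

Territorial Income Tax: taxable = $18,540.00 − $475.00 = $18,065.00
  $1,500.22 + 31.79% × ($18,065.00 − $11,800.00) = $1,500.22 + 31.79% × $6,265.00 = $3,491.86
Social Insurance: 4% × $18,065.00 = $722.60
Total: $3,491.86 + $722.60 = $4,214.46

$4,214.46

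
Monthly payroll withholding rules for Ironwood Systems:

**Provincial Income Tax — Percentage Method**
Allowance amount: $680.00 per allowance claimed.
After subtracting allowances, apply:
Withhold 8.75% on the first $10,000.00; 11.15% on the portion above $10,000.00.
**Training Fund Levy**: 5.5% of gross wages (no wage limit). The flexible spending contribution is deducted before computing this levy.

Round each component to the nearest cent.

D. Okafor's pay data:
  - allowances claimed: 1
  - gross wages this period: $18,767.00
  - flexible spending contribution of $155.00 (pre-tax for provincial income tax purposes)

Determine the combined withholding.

$2,783.08

Provincial Income Tax: taxable = $18,767.00 − $155.00 − 1×$680.00 = $17,932.00
  $875.00 + 11.15% × ($17,932.00 − $10,000.00) = $875.00 + 11.15% × $7,932.00 = $1,759.42
Training Fund Levy: 5.5% × $18,612.00 = $1,023.66
Total: $1,759.42 + $1,023.66 = $2,783.08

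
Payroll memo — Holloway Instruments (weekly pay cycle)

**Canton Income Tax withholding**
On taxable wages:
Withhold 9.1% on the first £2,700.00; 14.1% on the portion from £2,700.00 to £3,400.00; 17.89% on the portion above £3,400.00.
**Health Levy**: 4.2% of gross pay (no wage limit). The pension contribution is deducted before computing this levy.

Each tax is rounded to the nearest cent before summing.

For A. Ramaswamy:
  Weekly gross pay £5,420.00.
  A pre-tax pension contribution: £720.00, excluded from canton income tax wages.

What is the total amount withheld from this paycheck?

Canton Income Tax: taxable = £5,420.00 − £720.00 = £4,700.00
  £344.40 + 17.89% × (£4,700.00 − £3,400.00) = £344.40 + 17.89% × £1,300.00 = £576.97
Health Levy: 4.2% × £4,700.00 = £197.40
Total: £576.97 + £197.40 = £774.37

£774.37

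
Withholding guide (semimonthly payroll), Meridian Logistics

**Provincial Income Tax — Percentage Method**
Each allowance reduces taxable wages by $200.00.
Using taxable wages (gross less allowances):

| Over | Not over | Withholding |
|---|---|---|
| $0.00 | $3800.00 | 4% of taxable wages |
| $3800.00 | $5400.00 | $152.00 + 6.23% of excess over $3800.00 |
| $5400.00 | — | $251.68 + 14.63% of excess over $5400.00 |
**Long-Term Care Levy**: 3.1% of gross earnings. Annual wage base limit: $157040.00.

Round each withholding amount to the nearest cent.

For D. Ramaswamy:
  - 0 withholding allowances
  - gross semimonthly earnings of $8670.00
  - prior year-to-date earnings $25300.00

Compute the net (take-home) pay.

Provincial Income Tax: taxable = $8670.00
  $251.68 + 14.63% × ($8670.00 − $5400.00) = $251.68 + 14.63% × $3270.00 = $730.08
Long-Term Care Levy: 3.1% × $8670.00 = $268.77
Total withheld: $730.08 + $268.77 = $998.85
Net pay: $8670.00 − $998.85 = $7671.15

$7671.15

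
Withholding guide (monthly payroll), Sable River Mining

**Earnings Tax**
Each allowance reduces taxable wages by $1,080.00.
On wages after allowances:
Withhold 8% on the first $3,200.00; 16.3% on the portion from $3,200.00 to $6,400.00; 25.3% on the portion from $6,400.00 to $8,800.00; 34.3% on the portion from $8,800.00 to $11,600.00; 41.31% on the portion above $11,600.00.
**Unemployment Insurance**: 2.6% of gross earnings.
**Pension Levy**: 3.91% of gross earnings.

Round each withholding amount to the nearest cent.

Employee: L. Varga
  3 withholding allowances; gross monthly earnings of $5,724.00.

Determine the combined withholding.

Earnings Tax: taxable = $5,724.00 − 3×$1,080.00 = $2,484.00
  8% × $2,484.00 = $198.72
Unemployment Insurance: 2.6% × $5,724.00 = $148.82
Pension Levy: 3.91% × $5,724.00 = $223.81
Total: $198.72 + $148.82 + $223.81 = $571.35

$571.35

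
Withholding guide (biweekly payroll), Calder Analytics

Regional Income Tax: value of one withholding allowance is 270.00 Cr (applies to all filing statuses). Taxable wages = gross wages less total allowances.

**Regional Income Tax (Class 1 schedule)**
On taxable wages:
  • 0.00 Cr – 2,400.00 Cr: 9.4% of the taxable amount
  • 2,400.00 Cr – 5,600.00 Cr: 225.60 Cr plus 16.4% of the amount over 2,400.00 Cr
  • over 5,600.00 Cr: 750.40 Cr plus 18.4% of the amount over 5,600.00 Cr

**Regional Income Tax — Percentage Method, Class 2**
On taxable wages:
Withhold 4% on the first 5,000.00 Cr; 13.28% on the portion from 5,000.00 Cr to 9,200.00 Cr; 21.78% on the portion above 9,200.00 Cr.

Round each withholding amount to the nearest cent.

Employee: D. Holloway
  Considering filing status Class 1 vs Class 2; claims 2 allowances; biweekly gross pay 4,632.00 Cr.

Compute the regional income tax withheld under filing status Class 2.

Regional Income Tax (Class 2): taxable = 4,632.00 Cr − 2×270.00 Cr = 4,092.00 Cr
  4% × 4,092.00 Cr = 163.68 Cr

163.68 Cr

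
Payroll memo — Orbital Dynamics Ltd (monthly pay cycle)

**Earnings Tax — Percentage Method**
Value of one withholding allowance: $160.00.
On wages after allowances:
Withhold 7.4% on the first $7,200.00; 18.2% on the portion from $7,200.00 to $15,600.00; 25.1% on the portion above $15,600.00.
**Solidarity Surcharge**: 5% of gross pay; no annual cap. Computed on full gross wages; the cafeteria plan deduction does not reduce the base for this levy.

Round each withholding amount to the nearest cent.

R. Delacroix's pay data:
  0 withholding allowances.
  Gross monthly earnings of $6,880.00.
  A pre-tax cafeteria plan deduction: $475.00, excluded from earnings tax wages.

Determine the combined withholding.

Earnings Tax: taxable = $6,880.00 − $475.00 = $6,405.00
  7.4% × $6,405.00 = $473.97
Solidarity Surcharge: 5% × $6,880.00 = $344.00
Total: $473.97 + $344.00 = $817.97

$817.97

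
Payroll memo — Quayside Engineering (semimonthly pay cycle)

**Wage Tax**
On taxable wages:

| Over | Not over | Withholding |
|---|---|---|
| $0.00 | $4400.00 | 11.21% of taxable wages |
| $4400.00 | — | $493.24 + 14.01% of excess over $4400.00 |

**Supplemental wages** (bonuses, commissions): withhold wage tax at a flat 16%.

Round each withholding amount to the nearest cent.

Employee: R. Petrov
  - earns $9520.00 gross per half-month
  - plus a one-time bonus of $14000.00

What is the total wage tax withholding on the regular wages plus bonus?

Wage Tax: taxable = $9520.00
  $493.24 + 14.01% × ($9520.00 − $4400.00) = $493.24 + 14.01% × $5120.00 = $1210.55
Supplemental (16% flat on bonus): 16% × $14000.00 = $2240.00
Total wage tax: $1210.55 + $2240.00 = $3450.55

$3450.55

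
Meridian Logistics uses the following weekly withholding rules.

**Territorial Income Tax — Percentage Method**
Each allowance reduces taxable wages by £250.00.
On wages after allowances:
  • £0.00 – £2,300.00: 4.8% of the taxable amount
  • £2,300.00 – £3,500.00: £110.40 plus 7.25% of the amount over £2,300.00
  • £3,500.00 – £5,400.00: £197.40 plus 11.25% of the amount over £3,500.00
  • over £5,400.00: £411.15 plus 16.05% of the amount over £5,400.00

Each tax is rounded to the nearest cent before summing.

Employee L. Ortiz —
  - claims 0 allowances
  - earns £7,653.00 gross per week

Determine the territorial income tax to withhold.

Territorial Income Tax: taxable = £7,653.00
  £411.15 + 16.05% × (£7,653.00 − £5,400.00) = £411.15 + 16.05% × £2,253.00 = £772.76

£772.76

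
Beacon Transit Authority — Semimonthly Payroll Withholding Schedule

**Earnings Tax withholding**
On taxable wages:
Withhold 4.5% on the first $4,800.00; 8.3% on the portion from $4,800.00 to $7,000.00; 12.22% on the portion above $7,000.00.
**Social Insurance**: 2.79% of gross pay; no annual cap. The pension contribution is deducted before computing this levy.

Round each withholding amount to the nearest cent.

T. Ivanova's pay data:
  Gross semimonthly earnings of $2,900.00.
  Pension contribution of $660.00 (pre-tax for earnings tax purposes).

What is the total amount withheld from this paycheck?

$163.30

Earnings Tax: taxable = $2,900.00 − $660.00 = $2,240.00
  4.5% × $2,240.00 = $100.80
Social Insurance: 2.79% × $2,240.00 = $62.50
Total: $100.80 + $62.50 = $163.30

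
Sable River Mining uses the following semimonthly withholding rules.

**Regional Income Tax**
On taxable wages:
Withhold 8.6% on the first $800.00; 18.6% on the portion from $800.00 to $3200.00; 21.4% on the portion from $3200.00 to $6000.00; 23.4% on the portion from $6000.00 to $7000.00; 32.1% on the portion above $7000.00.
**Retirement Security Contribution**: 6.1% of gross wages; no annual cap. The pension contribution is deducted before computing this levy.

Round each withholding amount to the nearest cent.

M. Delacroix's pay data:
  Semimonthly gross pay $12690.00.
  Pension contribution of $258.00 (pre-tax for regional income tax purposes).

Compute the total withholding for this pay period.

Regional Income Tax: taxable = $12690.00 − $258.00 = $12432.00
  $1348.40 + 32.1% × ($12432.00 − $7000.00) = $1348.40 + 32.1% × $5432.00 = $3092.07
Retirement Security Contribution: 6.1% × $12432.00 = $758.35
Total: $3092.07 + $758.35 = $3850.42

$3850.42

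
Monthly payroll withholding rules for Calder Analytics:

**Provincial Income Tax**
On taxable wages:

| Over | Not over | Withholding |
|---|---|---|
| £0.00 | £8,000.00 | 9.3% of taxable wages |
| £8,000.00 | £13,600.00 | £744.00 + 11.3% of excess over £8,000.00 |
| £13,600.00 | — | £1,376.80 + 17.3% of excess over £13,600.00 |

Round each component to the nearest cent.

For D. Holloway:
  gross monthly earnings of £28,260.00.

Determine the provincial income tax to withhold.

£3,912.98

Provincial Income Tax: taxable = £28,260.00
  £1,376.80 + 17.3% × (£28,260.00 − £13,600.00) = £1,376.80 + 17.3% × £14,660.00 = £3,912.98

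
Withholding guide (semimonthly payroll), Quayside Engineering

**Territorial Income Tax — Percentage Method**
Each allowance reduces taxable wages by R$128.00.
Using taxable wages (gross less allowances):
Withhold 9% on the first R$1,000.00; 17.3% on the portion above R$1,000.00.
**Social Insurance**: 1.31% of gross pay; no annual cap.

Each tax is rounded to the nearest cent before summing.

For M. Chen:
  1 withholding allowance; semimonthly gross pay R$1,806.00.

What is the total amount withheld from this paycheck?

Territorial Income Tax: taxable = R$1,806.00 − 1×R$128.00 = R$1,678.00
  R$90.00 + 17.3% × (R$1,678.00 − R$1,000.00) = R$90.00 + 17.3% × R$678.00 = R$207.29
Social Insurance: 1.31% × R$1,806.00 = R$23.66
Total: R$207.29 + R$23.66 = R$230.95

R$230.95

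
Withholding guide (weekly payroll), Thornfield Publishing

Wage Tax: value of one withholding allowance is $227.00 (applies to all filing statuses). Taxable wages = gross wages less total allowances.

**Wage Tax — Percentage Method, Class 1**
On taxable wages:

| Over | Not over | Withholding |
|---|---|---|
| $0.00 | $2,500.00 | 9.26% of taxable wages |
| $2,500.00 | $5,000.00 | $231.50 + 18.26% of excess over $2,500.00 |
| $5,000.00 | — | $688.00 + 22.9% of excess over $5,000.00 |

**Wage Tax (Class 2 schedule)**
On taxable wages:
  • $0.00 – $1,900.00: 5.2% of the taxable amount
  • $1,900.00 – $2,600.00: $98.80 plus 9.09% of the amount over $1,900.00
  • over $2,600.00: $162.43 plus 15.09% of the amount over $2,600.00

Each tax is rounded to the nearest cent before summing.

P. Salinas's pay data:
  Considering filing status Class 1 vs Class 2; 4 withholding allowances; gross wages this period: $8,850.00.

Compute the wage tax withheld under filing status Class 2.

Wage Tax (Class 2): taxable = $8,850.00 − 4×$227.00 = $7,942.00
  $162.43 + 15.09% × ($7,942.00 − $2,600.00) = $162.43 + 15.09% × $5,342.00 = $968.54

$968.54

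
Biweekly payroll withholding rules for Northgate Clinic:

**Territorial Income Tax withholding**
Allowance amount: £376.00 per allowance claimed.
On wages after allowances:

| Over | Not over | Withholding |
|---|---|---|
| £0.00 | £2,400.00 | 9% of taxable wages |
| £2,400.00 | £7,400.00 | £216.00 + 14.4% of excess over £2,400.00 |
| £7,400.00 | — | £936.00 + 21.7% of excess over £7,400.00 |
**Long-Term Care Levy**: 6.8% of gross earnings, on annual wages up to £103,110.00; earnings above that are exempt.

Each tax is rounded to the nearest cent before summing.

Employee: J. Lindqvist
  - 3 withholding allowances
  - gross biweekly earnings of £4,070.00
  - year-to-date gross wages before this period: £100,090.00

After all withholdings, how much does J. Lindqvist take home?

Territorial Income Tax: taxable = £4,070.00 − 3×£376.00 = £2,942.00
  £216.00 + 14.4% × (£2,942.00 − £2,400.00) = £216.00 + 14.4% × £542.00 = £294.05
Long-Term Care Levy: cap £103,110.00 − YTD £100,090.00 = £3,020.00 subject; 6.8% × £3,020.00 = £205.36
Total withheld: £294.05 + £205.36 = £499.41
Net pay: £4,070.00 − £499.41 = £3,570.59

£3,570.59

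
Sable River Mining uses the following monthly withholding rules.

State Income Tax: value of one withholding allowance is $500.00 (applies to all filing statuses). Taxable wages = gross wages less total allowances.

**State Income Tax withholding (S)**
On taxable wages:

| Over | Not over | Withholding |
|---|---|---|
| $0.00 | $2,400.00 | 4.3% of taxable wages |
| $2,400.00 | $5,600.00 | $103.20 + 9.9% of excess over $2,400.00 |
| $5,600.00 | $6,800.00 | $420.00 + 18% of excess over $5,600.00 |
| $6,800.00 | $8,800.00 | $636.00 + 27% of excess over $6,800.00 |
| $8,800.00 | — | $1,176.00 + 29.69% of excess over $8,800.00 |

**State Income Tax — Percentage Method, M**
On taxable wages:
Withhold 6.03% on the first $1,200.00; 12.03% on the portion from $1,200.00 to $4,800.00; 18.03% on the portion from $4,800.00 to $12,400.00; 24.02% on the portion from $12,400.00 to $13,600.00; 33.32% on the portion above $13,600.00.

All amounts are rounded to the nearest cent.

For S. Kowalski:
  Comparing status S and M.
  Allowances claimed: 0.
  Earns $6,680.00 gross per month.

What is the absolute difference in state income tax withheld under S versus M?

$230.00

State Income Tax (S): taxable = $6,680.00
  $420.00 + 18% × ($6,680.00 − $5,600.00) = $420.00 + 18% × $1,080.00 = $614.40
State Income Tax (M): taxable = $6,680.00
  $505.44 + 18.03% × ($6,680.00 − $4,800.00) = $505.44 + 18.03% × $1,880.00 = $844.40
Difference: |$614.40 − $844.40| = $230.00 (higher under M)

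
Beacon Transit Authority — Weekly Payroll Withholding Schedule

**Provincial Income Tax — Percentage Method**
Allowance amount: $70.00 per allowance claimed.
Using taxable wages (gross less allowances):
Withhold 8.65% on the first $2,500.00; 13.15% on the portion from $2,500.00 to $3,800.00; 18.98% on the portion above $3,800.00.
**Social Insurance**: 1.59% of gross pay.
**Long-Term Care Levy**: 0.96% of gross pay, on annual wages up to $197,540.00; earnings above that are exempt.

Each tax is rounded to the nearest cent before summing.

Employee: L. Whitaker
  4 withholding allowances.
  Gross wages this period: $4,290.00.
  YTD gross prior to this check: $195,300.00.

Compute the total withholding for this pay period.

$516.77

Provincial Income Tax: taxable = $4,290.00 − 4×$70.00 = $4,010.00
  $387.20 + 18.98% × ($4,010.00 − $3,800.00) = $387.20 + 18.98% × $210.00 = $427.06
Social Insurance: 1.59% × $4,290.00 = $68.21
Long-Term Care Levy: cap $197,540.00 − YTD $195,300.00 = $2,240.00 subject; 0.96% × $2,240.00 = $21.50
Total: $427.06 + $68.21 + $21.50 = $516.77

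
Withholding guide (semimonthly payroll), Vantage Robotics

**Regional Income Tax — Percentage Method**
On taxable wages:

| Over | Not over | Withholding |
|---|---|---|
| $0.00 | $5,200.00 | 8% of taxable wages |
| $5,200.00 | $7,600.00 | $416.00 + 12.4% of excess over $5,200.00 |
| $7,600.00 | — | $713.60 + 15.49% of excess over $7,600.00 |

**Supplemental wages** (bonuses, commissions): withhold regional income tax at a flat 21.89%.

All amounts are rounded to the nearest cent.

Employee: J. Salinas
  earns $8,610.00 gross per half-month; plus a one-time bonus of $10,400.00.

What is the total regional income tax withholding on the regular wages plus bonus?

Regional Income Tax: taxable = $8,610.00
  $713.60 + 15.49% × ($8,610.00 − $7,600.00) = $713.60 + 15.49% × $1,010.00 = $870.05
Supplemental (21.89% flat on bonus): 21.89% × $10,400.00 = $2,276.56
Total regional income tax: $870.05 + $2,276.56 = $3,146.61

$3,146.61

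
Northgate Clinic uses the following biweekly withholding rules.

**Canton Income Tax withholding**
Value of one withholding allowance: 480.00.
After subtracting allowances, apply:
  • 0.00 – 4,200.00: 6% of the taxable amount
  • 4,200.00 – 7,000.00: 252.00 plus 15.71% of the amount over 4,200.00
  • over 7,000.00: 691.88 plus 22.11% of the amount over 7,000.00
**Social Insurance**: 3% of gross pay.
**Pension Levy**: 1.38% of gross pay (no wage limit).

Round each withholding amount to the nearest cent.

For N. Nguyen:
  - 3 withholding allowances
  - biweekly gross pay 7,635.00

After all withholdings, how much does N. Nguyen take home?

Canton Income Tax: taxable = 7,635.00 − 3×480.00 = 6,195.00
  252.00 + 15.71% × (6,195.00 − 4,200.00) = 252.00 + 15.71% × 1,995.00 = 565.41
Social Insurance: 3% × 7,635.00 = 229.05
Pension Levy: 1.38% × 7,635.00 = 105.36
Total withheld: 565.41 + 229.05 + 105.36 = 899.82
Net pay: 7,635.00 − 899.82 = 6,735.18

6,735.18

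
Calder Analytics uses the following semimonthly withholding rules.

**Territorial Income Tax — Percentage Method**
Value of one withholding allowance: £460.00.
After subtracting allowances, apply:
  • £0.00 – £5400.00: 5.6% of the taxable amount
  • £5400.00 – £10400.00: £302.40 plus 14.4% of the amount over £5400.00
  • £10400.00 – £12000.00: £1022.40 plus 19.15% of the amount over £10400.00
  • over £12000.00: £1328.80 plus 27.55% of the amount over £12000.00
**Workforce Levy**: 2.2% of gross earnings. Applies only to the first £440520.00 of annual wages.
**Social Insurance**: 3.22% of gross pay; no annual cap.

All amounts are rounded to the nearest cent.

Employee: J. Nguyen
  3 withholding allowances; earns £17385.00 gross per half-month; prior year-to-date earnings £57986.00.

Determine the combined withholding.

Territorial Income Tax: taxable = £17385.00 − 3×£460.00 = £16005.00
  £1328.80 + 27.55% × (£16005.00 − £12000.00) = £1328.80 + 27.55% × £4005.00 = £2432.18
Workforce Levy: 2.2% × £17385.00 = £382.47
Social Insurance: 3.22% × £17385.00 = £559.80
Total: £2432.18 + £382.47 + £559.80 = £3374.45

£3374.45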